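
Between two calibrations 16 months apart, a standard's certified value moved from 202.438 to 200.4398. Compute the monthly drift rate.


rate = (v2 - v1) / months
= (200.4398 - 202.438) / 16
= -1.9982 / 16
= -0.1249

-0.1249


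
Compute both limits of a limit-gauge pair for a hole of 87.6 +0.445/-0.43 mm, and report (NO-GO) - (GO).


GO = nominal - lower_tol (smallest hole = maximum material condition)
GO = 87.6 - 0.43 = 87.17
NO-GO = nominal + upper_tol (largest hole = least material condition)
NO-GO = 87.6 + 0.445 = 88.045
spread = NO-GO - GO = 88.045 - 87.17 = 0.8750

0.8750


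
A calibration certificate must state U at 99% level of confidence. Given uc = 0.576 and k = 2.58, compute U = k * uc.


U = k * uc
U = 2.58 * 0.576
U = 1.4861

1.4861


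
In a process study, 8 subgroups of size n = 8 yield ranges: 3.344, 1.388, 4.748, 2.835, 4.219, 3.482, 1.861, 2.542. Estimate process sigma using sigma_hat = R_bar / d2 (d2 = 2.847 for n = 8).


R_bar = (3.344 + 1.388 + 4.748 + 2.835 + 4.219 + 3.482 + 1.861 + 2.542) / 8
R_bar = 24.419 / 8 = 3.052375
sigma_hat = R_bar / d2 = 3.052375 / 2.847 = 1.0721

1.0721


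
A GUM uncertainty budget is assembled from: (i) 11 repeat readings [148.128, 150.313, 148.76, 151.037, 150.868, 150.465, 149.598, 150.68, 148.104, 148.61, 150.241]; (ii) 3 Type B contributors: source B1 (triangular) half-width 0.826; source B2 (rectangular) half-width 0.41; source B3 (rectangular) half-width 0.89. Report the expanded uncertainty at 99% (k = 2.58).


mean = (148.128 + 150.313 + 148.76 + 151.037 + 150.868 + 150.465 + 149.598 + 150.68 + 148.104 + 148.61 + 150.241) / 11 = 149.7094545
s = sqrt(sum((x - mean)^2)/(n-1)) = 1.1164851
u_A = s / sqrt(n) = 1.1164851 / sqrt(11) = 0.33663292
u_B1 = 0.826 / sqrt(6) = 0.33721309
u_B2 = 0.41 / sqrt(3) = 0.23671361
u_B3 = 0.89 / sqrt(3) = 0.51384174
uc = sqrt(0.33663292^2 + 0.33721309^2 + 0.23671361^2 + 0.51384174^2) = 0.7396628
U = k * uc = 2.58 * 0.7396628
U = 1.9083

1.9083


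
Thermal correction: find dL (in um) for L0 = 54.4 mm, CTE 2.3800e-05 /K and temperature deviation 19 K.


dL = L * alpha * dT
= 54.4 * 2.3800e-05 * 19
= 0.0245997 mm
dL_um = 0.0245997 * 1000 = 24.5997 um

24.5997


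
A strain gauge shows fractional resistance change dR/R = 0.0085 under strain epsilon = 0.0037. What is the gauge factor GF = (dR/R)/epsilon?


GF = (dR/R) / epsilon
= 0.0085 / 0.0037
= 2.2973

2.2973


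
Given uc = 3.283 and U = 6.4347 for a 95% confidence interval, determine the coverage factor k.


k = U / uc
k = 6.4347 / 3.283
k = 1.96

1.96


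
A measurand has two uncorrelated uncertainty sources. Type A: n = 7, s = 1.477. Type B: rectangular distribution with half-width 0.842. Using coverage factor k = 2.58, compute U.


u_A = s / sqrt(n) = 1.477 / sqrt(7) = 0.55825353
u_B = half_width / sqrt(3) = 0.842 / sqrt(3) = 0.48612893
uc = sqrt(u_A^2 + u_B^2) = sqrt(0.55825353^2 + 0.48612893^2) = 0.74024884
U = k * uc = 2.58 * 0.74024884
U = 1.9098

1.9098


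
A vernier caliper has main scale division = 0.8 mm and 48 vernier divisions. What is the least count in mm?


LC = MSD / n_div
= 0.8 / 48
= 0.0167

0.0167


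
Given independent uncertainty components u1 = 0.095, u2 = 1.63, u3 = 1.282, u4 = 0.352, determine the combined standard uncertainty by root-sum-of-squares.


uc = sqrt(0.095^2 + 1.63^2 + 1.282^2 + 0.352^2)
uc = sqrt(4.433353)
uc = 2.1056

2.1056


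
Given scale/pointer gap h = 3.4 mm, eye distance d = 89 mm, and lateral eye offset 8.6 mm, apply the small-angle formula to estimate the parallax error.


error = h * offset / d
= 3.4 * 8.6 / 89
= 0.3285

0.3285


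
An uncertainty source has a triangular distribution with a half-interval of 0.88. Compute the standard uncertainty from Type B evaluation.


u_B = half_width / sqrt(6)
u_B = 0.88 / 2.4494897
u_B = 0.3593

0.3593


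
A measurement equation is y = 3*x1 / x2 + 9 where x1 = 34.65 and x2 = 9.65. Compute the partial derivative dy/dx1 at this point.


y = 3*x1 / x2 + 9
dy/dx1 = 3/x2
Evaluate at x2 = 9.65: c1 = 3 / 9.65
c1 = 0.3109

0.3109


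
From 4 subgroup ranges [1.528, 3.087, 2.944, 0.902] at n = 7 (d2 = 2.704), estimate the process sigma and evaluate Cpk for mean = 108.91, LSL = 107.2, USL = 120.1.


R_bar = (1.528 + 3.087 + 2.944 + 0.902) / 4 = 2.11525
sigma = R_bar / d2 = 2.11525 / 2.704 = 0.78226701
Cp = (USL - LSL)/(6*sigma) = (120.1 - 107.2)/(6*0.78226701) = 2.7484
Cpu = (120.1 - 108.91)/(3*0.78226701) = 4.7682
Cpl = (108.91 - 107.2)/(3*0.78226701) = 0.7287
Cpk = min(Cpu, Cpl) = 0.7287

0.7287


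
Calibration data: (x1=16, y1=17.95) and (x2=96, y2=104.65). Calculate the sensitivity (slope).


slope = (y2 - y1) / (x2 - x1)
= (104.65 - 17.95) / (96 - 16)
= 86.7000 / 80
= 1.0837

1.0837


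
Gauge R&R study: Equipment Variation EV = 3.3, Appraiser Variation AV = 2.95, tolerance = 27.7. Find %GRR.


GRR = sqrt(EV^2 + AV^2) = sqrt(3.3^2 + 2.95^2) = 4.4263416
%GRR = GRR / tol * 100 = 4.4263416 / 27.7 * 100
%GRR = 15.9796

15.9796


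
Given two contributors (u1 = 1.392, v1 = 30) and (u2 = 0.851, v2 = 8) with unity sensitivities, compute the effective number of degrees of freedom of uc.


uc = sqrt(u1^2 + u2^2) = sqrt(1.392^2 + 0.851^2) = 1.6315223
v_eff = uc^4 / (u1^4/v1 + u2^4/v2)
= 1.6315223^4 / (1.392^4/30 + 0.851^4/8)
= 7.0855254 / 0.19070978
v_eff = 37.1534

37.1534


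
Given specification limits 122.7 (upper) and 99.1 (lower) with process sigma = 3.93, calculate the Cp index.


Cp = (USL - LSL) / (6 * sigma)
= (122.7 - 99.1) / (6 * 3.93)
= 23.6000 / 23.5800
= 1.0008

1.0008


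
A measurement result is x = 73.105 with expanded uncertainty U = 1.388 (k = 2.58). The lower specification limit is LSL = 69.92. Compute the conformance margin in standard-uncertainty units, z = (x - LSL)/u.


u = U / k = 1.388 / 2.58 = 0.5379845
margin = |LSL - x| = |69.92 - 73.105| = 3.185
z = margin / u = 3.185 / 0.5379845
z = 5.9202

5.9202


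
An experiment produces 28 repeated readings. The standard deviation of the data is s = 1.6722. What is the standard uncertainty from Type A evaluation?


u_A = s / sqrt(n)
u_A = 1.6722 / sqrt(28)
u_A = 1.6722 / 5.2915026
u_A = 0.3160

0.3160


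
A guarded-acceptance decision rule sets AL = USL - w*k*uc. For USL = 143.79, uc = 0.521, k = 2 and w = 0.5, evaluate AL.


U = k * uc = 2 * 0.521 = 1.042
guard band g = w * U = 0.5 * 1.042 = 0.521
AL = USL - g = 143.79 - 0.521
AL = 143.2690

143.2690


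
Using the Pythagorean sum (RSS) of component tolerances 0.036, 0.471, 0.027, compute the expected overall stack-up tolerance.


RSS = sqrt(0.036^2 + 0.471^2 + 0.027^2)
= sqrt(0.223866)
= 0.4731

0.4731


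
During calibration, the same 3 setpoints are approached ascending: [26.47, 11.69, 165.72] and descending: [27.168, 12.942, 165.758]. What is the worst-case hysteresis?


|26.47 - 27.168| = 0.6980
|11.69 - 12.942| = 1.2520
|165.72 - 165.758| = 0.0380
hysteresis = max(diffs) = 1.2520

1.2520


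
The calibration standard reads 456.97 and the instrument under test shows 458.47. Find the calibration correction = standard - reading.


Correction = standard - reading
= 456.97 - 458.47
= -1.5000

-1.5000


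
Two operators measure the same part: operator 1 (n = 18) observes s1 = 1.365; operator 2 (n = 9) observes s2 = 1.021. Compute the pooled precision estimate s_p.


s_p = sqrt(((n1-1)*s1^2 + (n2-1)*s2^2) / (n1+n2-2))
numerator = (18-1)*1.365^2 + (9-1)*1.021^2 = 31.674825 + 8.339528 = 40.014353
denominator = 18 + 9 - 2 = 25
s_p^2 = 40.014353 / 25 = 1.6005741
s_p = sqrt(1.6005741) = 1.2651

1.2651


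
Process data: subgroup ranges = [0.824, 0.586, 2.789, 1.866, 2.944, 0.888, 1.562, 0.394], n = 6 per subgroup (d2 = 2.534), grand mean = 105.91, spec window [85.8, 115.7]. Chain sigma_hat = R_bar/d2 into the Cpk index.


R_bar = (0.824 + 0.586 + 2.789 + 1.866 + 2.944 + 0.888 + 1.562 + 0.394) / 8 = 1.481625
sigma = R_bar / d2 = 1.481625 / 2.534 = 0.58469811
Cp = (USL - LSL)/(6*sigma) = (115.7 - 85.8)/(6*0.58469811) = 8.5229
Cpu = (115.7 - 105.91)/(3*0.58469811) = 5.5812
Cpl = (105.91 - 85.8)/(3*0.58469811) = 11.4646
Cpk = min(Cpu, Cpl) = 5.5812

5.5812


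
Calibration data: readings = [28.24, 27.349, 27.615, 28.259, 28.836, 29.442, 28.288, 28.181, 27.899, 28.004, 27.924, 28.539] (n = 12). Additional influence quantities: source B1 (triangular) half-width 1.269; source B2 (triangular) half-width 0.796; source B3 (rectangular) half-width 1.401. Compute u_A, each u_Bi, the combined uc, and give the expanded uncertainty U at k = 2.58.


mean = (28.24 + 27.349 + 27.615 + 28.259 + 28.836 + 29.442 + 28.288 + 28.181 + 27.899 + 28.004 + 27.924 + 28.539) / 12 = 28.21466667
s = sqrt(sum((x - mean)^2)/(n-1)) = 0.55137882
u_A = s / sqrt(n) = 0.55137882 / sqrt(12) = 0.15916936
u_B1 = 1.269 / sqrt(6) = 0.51806708
u_B2 = 0.796 / sqrt(6) = 0.32496564
u_B3 = 1.401 / sqrt(3) = 0.80886773
uc = sqrt(0.15916936^2 + 0.51806708^2 + 0.32496564^2 + 0.80886773^2) = 1.0264492
U = k * uc = 2.58 * 1.0264492
U = 2.6482

2.6482


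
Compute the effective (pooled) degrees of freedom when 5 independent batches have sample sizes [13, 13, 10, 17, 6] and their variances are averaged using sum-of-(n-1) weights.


nu = sum_i (n_i - 1)
nu = ((13 - 1) + (13 - 1) + (10 - 1) + (17 - 1) + (6 - 1))
nu = 12 + 12 + 9 + 16 + 5
nu = 54

54


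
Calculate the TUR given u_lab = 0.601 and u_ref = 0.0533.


TUR = u_lab / u_ref
= 0.601 / 0.0533
= 11.2758

11.2758


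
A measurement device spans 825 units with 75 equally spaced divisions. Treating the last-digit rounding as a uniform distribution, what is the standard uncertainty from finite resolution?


resolution = range / divisions
resolution = 825 / 75 = 11
u_res = resolution / (2*sqrt(3))
u_res = 11 / 3.4641016
u_res = 3.1754

3.1754


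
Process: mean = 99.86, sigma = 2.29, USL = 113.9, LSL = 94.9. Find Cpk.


Cpu = (USL - mean) / (3*sigma) = (113.9 - 99.86) / (3*2.29) = 2.0437
Cpl = (mean - LSL) / (3*sigma) = (99.86 - 94.9) / (3*2.29) = 0.7220
Cpk = min(Cpu, Cpl) = 0.7220

0.7220


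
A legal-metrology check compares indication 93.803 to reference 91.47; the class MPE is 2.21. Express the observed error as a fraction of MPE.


e = indication - reference = 93.803 - 91.47 = 2.3330
|e| = 2.3330
ratio = |e| / MPE = 2.3330 / 2.21
ratio = 1.0557

1.0557


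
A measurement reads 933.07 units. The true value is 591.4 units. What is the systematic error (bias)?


Systematic error = measured - true
= 933.07 - 591.4
= 341.6700

341.6700


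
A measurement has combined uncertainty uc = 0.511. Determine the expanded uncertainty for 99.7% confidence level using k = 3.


U = k * uc
U = 3 * 0.511
U = 1.5330

1.5330


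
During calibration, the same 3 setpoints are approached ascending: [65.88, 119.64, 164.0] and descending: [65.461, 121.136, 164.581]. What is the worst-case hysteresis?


|65.88 - 65.461| = 0.4190
|119.64 - 121.136| = 1.4960
|164.0 - 164.581| = 0.5810
hysteresis = max(diffs) = 1.4960

1.4960


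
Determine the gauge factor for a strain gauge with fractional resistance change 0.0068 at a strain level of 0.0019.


GF = (dR/R) / epsilon
= 0.0068 / 0.0019
= 3.5789

3.5789


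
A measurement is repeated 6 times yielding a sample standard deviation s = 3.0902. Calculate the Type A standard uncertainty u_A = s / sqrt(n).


u_A = s / sqrt(n)
u_A = 3.0902 / sqrt(6)
u_A = 3.0902 / 2.4494897
u_A = 1.2616

1.2616


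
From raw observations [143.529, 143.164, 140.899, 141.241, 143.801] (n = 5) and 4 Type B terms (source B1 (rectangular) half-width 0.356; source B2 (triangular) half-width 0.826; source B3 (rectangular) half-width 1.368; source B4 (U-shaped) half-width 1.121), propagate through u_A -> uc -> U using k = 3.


mean = (143.529 + 143.164 + 140.899 + 141.241 + 143.801) / 5 = 142.5268
s = sqrt(sum((x - mean)^2)/(n-1)) = 1.3543475
u_A = s / sqrt(n) = 1.3543475 / sqrt(5) = 0.60568262
u_B1 = 0.356 / sqrt(3) = 0.2055367
u_B2 = 0.826 / sqrt(6) = 0.33721309
u_B3 = 1.368 / sqrt(3) = 0.78981517
u_B4 = 1.121 / sqrt(2) = 0.7926667
uc = sqrt(0.60568262^2 + 0.2055367^2 + 0.33721309^2 + 0.78981517^2 + 0.7926667^2) = 1.332268
U = k * uc = 3 * 1.332268
U = 3.9968

3.9968


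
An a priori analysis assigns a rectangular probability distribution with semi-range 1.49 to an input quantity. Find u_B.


u_B = half_width / sqrt(3)
u_B = 1.49 / 1.7320508
u_B = 0.8603

0.8603


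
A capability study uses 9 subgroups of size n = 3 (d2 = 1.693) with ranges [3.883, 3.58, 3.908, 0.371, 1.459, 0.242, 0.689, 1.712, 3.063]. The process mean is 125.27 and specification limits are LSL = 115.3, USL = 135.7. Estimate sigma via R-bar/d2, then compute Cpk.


R_bar = (3.883 + 3.58 + 3.908 + 0.371 + 1.459 + 0.242 + 0.689 + 1.712 + 3.063) / 9 = 2.1007778
sigma = R_bar / d2 = 2.1007778 / 1.693 = 1.2408611
Cp = (USL - LSL)/(6*sigma) = (135.7 - 115.3)/(6*1.2408611) = 2.7400
Cpu = (135.7 - 125.27)/(3*1.2408611) = 2.8018
Cpl = (125.27 - 115.3)/(3*1.2408611) = 2.6782
Cpk = min(Cpu, Cpl) = 2.6782

2.6782


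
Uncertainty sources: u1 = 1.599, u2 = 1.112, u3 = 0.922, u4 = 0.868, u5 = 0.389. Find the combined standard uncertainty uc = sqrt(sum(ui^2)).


uc = sqrt(1.599^2 + 1.112^2 + 0.922^2 + 0.868^2 + 0.389^2)
uc = sqrt(5.548174)
uc = 2.3555

2.3555


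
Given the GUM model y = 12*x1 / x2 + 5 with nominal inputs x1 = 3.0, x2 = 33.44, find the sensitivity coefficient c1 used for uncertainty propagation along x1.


y = 12*x1 / x2 + 5
dy/dx1 = 12/x2
Evaluate at x2 = 33.44: c1 = 12 / 33.44
c1 = 0.3589

0.3589


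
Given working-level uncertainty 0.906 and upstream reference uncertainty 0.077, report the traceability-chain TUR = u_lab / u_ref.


TUR = u_lab / u_ref
= 0.906 / 0.077
= 11.7662

11.7662


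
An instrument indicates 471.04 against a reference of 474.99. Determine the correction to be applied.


Correction = standard - reading
= 474.99 - 471.04
= 3.9500

3.9500


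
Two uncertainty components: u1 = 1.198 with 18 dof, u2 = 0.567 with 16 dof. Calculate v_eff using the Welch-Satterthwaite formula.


uc = sqrt(u1^2 + u2^2) = sqrt(1.198^2 + 0.567^2) = 1.325403
v_eff = uc^4 / (u1^4/v1 + u2^4/v2)
= 1.325403^4 / (1.198^4/18 + 0.567^4/16)
= 3.0859707 / 0.12089362
v_eff = 25.5263

25.5263


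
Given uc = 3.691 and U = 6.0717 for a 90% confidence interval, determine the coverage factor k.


k = U / uc
k = 6.0717 / 3.691
k = 1.645

1.645


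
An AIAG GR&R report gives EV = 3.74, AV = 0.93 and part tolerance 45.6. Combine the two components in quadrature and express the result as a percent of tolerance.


GRR = sqrt(EV^2 + AV^2) = sqrt(3.74^2 + 0.93^2) = 3.8538941
%GRR = GRR / tol * 100 = 3.8538941 / 45.6 * 100
%GRR = 8.4515

8.4515


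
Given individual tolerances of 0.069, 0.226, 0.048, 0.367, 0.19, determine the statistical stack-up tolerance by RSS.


RSS = sqrt(0.069^2 + 0.226^2 + 0.048^2 + 0.367^2 + 0.19^2)
= sqrt(0.22893)
= 0.4785

0.4785


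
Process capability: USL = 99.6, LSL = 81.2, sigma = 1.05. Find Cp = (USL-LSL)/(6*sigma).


Cp = (USL - LSL) / (6 * sigma)
= (99.6 - 81.2) / (6 * 1.05)
= 18.4000 / 6.3000
= 2.9206

2.9206


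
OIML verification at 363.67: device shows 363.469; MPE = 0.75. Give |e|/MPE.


e = indication - reference = 363.469 - 363.67 = -0.2010
|e| = 0.2010
ratio = |e| / MPE = 0.2010 / 0.75
ratio = 0.2680

0.2680


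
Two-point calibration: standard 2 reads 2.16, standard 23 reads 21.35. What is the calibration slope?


slope = (y2 - y1) / (x2 - x1)
= (21.35 - 2.16) / (23 - 2)
= 19.1900 / 21
= 0.9138

0.9138


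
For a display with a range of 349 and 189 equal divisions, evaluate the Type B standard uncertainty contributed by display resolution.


resolution = range / divisions
resolution = 349 / 189 = 1.8465608
u_res = resolution / (2*sqrt(3))
u_res = 1.8465608 / 3.4641016
u_res = 0.5331

0.5331


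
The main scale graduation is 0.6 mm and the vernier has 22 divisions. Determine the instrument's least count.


LC = MSD / n_div
= 0.6 / 22
= 0.0273

0.0273


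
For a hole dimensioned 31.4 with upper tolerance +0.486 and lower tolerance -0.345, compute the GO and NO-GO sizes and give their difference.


GO = nominal - lower_tol (smallest hole = maximum material condition)
GO = 31.4 - 0.345 = 31.055
NO-GO = nominal + upper_tol (largest hole = least material condition)
NO-GO = 31.4 + 0.486 = 31.886
spread = NO-GO - GO = 31.886 - 31.055 = 0.8310

0.8310


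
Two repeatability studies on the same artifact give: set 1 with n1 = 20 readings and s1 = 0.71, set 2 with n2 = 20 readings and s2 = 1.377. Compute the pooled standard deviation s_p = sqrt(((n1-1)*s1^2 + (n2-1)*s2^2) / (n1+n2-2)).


s_p = sqrt(((n1-1)*s1^2 + (n2-1)*s2^2) / (n1+n2-2))
numerator = (20-1)*0.71^2 + (20-1)*1.377^2 = 9.5779 + 36.026451 = 45.604351
denominator = 20 + 20 - 2 = 38
s_p^2 = 45.604351 / 38 = 1.2001145
s_p = sqrt(1.2001145) = 1.0955

1.0955


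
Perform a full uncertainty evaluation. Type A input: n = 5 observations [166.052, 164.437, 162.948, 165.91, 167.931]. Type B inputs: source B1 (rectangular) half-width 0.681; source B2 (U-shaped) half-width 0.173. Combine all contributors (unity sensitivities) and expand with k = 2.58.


mean = (166.052 + 164.437 + 162.948 + 165.91 + 167.931) / 5 = 165.4556
s = sqrt(sum((x - mean)^2)/(n-1)) = 1.8718561
u_A = s / sqrt(n) = 1.8718561 / sqrt(5) = 0.8371195
u_B1 = 0.681 / sqrt(3) = 0.39317553
u_B2 = 0.173 / sqrt(2) = 0.12232947
uc = sqrt(0.8371195^2 + 0.39317553^2 + 0.12232947^2) = 0.93290972
U = k * uc = 2.58 * 0.93290972
U = 2.4069

2.4069


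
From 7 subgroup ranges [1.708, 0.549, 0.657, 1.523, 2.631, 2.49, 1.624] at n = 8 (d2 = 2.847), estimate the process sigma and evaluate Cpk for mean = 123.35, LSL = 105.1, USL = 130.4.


R_bar = (1.708 + 0.549 + 0.657 + 1.523 + 2.631 + 2.49 + 1.624) / 7 = 1.5974286
sigma = R_bar / d2 = 1.5974286 / 2.847 = 0.56109189
Cp = (USL - LSL)/(6*sigma) = (130.4 - 105.1)/(6*0.56109189) = 7.5151
Cpu = (130.4 - 123.35)/(3*0.56109189) = 4.1883
Cpl = (123.35 - 105.1)/(3*0.56109189) = 10.8420
Cpk = min(Cpu, Cpl) = 4.1883

4.1883


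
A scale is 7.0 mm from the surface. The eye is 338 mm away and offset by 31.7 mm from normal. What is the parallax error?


error = h * offset / d
= 7.0 * 31.7 / 338
= 0.6565

0.6565


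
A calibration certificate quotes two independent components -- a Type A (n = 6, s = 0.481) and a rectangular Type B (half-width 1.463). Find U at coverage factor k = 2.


u_A = s / sqrt(n) = 0.481 / sqrt(6) = 0.19636743
u_B = half_width / sqrt(3) = 1.463 / sqrt(3) = 0.84466344
uc = sqrt(u_A^2 + u_B^2) = sqrt(0.19636743^2 + 0.84466344^2) = 0.86718885
U = k * uc = 2 * 0.86718885
U = 1.7344

1.7344


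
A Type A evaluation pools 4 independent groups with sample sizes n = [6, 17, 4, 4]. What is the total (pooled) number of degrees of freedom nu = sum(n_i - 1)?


nu = sum_i (n_i - 1)
nu = ((6 - 1) + (17 - 1) + (4 - 1) + (4 - 1))
nu = 5 + 16 + 3 + 3
nu = 27

27


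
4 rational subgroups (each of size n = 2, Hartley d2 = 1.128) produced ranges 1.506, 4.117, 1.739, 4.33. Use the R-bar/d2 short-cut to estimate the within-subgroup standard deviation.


R_bar = (1.506 + 4.117 + 1.739 + 4.33) / 4
R_bar = 11.692 / 4 = 2.923
sigma_hat = R_bar / d2 = 2.923 / 1.128 = 2.5913

2.5913


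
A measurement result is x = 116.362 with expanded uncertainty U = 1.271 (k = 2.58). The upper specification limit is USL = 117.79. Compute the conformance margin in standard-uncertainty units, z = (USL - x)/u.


u = U / k = 1.271 / 2.58 = 0.49263566
margin = |USL - x| = |117.79 - 116.362| = 1.428
z = margin / u = 1.428 / 0.49263566
z = 2.8987

2.8987


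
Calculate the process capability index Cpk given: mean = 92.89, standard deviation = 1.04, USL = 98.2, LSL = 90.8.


Cpu = (USL - mean) / (3*sigma) = (98.2 - 92.89) / (3*1.04) = 1.7019
Cpl = (mean - LSL) / (3*sigma) = (92.89 - 90.8) / (3*1.04) = 0.6699
Cpk = min(Cpu, Cpl) = 0.6699

0.6699


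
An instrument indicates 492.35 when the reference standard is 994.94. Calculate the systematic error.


Systematic error = measured - true
= 492.35 - 994.94
= -502.5900

-502.5900


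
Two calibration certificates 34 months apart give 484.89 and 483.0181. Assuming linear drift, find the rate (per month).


rate = (v2 - v1) / months
= (483.0181 - 484.89) / 34
= -1.8719 / 34
= -0.0551

-0.0551


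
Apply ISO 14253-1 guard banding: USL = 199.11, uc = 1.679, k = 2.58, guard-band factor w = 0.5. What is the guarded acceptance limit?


U = k * uc = 2.58 * 1.679 = 4.33182
guard band g = w * U = 0.5 * 4.33182 = 2.16591
AL = USL - g = 199.11 - 2.16591
AL = 196.9441

196.9441


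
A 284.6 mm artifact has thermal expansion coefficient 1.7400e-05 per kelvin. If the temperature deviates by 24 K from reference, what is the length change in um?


dL = L * alpha * dT
= 284.6 * 1.7400e-05 * 24
= 0.1188490 mm
dL_um = 0.1188490 * 1000 = 118.8490 um

118.8490


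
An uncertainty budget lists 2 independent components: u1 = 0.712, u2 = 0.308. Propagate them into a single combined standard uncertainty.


uc = sqrt(0.712^2 + 0.308^2)
uc = sqrt(0.601808)
uc = 0.7758

0.7758


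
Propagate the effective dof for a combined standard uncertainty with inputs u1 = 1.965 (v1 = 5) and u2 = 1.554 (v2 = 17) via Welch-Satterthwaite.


uc = sqrt(u1^2 + u2^2) = sqrt(1.965^2 + 1.554^2) = 2.5052227
v_eff = uc^4 / (u1^4/v1 + u2^4/v2)
= 2.5052227^4 / (1.965^4/5 + 1.554^4/17)
= 39.389943 / 3.3248599
v_eff = 11.8471

11.8471


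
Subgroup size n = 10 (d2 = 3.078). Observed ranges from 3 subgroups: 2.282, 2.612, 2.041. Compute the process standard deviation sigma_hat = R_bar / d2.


R_bar = (2.282 + 2.612 + 2.041) / 3
R_bar = 6.935 / 3 = 2.3116667
sigma_hat = R_bar / d2 = 2.3116667 / 3.078 = 0.7510

0.7510


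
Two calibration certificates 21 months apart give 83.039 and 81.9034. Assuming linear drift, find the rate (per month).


rate = (v2 - v1) / months
= (81.9034 - 83.039) / 21
= -1.1356 / 21
= -0.0541

-0.0541


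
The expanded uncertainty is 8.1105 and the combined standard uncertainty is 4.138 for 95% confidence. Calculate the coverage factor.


k = U / uc
k = 8.1105 / 4.138
k = 1.96

1.96


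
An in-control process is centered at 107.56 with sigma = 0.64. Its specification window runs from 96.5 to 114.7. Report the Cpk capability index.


Cpu = (USL - mean) / (3*sigma) = (114.7 - 107.56) / (3*0.64) = 3.7188
Cpl = (mean - LSL) / (3*sigma) = (107.56 - 96.5) / (3*0.64) = 5.7604
Cpk = min(Cpu, Cpl) = 3.7188

3.7188


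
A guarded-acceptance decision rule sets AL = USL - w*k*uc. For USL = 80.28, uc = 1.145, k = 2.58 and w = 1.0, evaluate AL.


U = k * uc = 2.58 * 1.145 = 2.9541
guard band g = w * U = 1.0 * 2.9541 = 2.9541
AL = USL - g = 80.28 - 2.9541
AL = 77.3259

77.3259


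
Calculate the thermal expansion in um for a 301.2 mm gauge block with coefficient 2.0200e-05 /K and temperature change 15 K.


dL = L * alpha * dT
= 301.2 * 2.0200e-05 * 15
= 0.0912636 mm
dL_um = 0.0912636 * 1000 = 91.2636 um

91.2636


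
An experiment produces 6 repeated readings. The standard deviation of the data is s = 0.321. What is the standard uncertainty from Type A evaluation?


u_A = s / sqrt(n)
u_A = 0.321 / sqrt(6)
u_A = 0.321 / 2.4494897
u_A = 0.1310

0.1310


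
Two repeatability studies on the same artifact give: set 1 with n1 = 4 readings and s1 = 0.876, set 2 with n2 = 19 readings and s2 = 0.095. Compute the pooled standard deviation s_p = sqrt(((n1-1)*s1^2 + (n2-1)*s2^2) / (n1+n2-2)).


s_p = sqrt(((n1-1)*s1^2 + (n2-1)*s2^2) / (n1+n2-2))
numerator = (4-1)*0.876^2 + (19-1)*0.095^2 = 2.302128 + 0.16245 = 2.464578
denominator = 4 + 19 - 2 = 21
s_p^2 = 2.464578 / 21 = 0.11736086
s_p = sqrt(0.11736086) = 0.3426

0.3426


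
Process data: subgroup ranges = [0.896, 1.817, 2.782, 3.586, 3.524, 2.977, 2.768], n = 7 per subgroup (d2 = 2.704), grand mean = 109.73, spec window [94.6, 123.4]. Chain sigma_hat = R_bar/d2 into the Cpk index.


R_bar = (0.896 + 1.817 + 2.782 + 3.586 + 3.524 + 2.977 + 2.768) / 7 = 2.6214286
sigma = R_bar / d2 = 2.6214286 / 2.704 = 0.96946324
Cp = (USL - LSL)/(6*sigma) = (123.4 - 94.6)/(6*0.96946324) = 4.9512
Cpu = (123.4 - 109.73)/(3*0.96946324) = 4.7002
Cpl = (109.73 - 94.6)/(3*0.96946324) = 5.2022
Cpk = min(Cpu, Cpl) = 4.7002

4.7002


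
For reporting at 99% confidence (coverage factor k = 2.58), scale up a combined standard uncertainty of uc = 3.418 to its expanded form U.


U = k * uc
U = 2.58 * 3.418
U = 8.8184

8.8184


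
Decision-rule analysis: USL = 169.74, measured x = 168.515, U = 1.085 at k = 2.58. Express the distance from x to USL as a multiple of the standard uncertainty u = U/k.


u = U / k = 1.085 / 2.58 = 0.42054264
margin = |USL - x| = |169.74 - 168.515| = 1.225
z = margin / u = 1.225 / 0.42054264
z = 2.9129

2.9129


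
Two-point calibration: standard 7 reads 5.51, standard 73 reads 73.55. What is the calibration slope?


slope = (y2 - y1) / (x2 - x1)
= (73.55 - 5.51) / (73 - 7)
= 68.0400 / 66
= 1.0309

1.0309


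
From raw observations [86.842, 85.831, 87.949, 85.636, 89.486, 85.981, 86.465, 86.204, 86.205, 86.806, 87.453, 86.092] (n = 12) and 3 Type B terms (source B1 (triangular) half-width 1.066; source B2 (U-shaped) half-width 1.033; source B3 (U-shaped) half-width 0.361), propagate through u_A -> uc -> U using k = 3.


mean = (86.842 + 85.831 + 87.949 + 85.636 + 89.486 + 85.981 + 86.465 + 86.204 + 86.205 + 86.806 + 87.453 + 86.092) / 12 = 86.74583333
s = sqrt(sum((x - mean)^2)/(n-1)) = 1.0960734
u_A = s / sqrt(n) = 1.0960734 / sqrt(12) = 0.31640914
u_B1 = 1.066 / sqrt(6) = 0.43519268
u_B2 = 1.033 / sqrt(2) = 0.7304413
u_B3 = 0.361 / sqrt(2) = 0.25526555
uc = sqrt(0.31640914^2 + 0.43519268^2 + 0.7304413^2 + 0.25526555^2) = 0.94245021
U = k * uc = 3 * 0.94245021
U = 2.8274

2.8274


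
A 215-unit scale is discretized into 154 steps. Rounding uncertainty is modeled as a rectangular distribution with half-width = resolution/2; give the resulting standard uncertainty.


resolution = range / divisions
resolution = 215 / 154 = 1.3961039
u_res = resolution / (2*sqrt(3))
u_res = 1.3961039 / 3.4641016
u_res = 0.4030

0.4030


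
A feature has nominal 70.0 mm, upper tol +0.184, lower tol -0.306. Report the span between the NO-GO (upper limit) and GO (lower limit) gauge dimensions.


GO = nominal - lower_tol (smallest hole = maximum material condition)
GO = 70.0 - 0.306 = 69.694
NO-GO = nominal + upper_tol (largest hole = least material condition)
NO-GO = 70.0 + 0.184 = 70.184
spread = NO-GO - GO = 70.184 - 69.694 = 0.4900

0.4900


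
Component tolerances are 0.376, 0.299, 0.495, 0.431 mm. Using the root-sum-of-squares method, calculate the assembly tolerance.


RSS = sqrt(0.376^2 + 0.299^2 + 0.495^2 + 0.431^2)
= sqrt(0.661563)
= 0.8134

0.8134


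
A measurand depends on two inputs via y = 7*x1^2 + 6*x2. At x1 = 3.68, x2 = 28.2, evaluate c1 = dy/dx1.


y = 7*x1^2 + 6*x2
dy/dx1 = 2*7*x1
Evaluate at x1 = 3.68: c1 = 14 * 3.68
c1 = 51.5200

51.5200


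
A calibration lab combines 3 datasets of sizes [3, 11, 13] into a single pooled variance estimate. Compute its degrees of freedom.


nu = sum_i (n_i - 1)
nu = ((3 - 1) + (11 - 1) + (13 - 1))
nu = 2 + 10 + 12
nu = 24

24


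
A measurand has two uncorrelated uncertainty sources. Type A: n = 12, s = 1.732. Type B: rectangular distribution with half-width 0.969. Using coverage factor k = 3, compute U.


u_A = s / sqrt(n) = 1.732 / sqrt(12) = 0.49998533
u_B = half_width / sqrt(3) = 0.969 / sqrt(3) = 0.55945241
uc = sqrt(u_A^2 + u_B^2) = sqrt(0.49998533^2 + 0.55945241^2) = 0.75031482
U = k * uc = 3 * 0.75031482
U = 2.2509

2.2509


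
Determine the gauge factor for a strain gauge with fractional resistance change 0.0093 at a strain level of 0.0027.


GF = (dR/R) / epsilon
= 0.0093 / 0.0027
= 3.4444

3.4444


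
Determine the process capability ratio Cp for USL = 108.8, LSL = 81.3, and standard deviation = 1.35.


Cp = (USL - LSL) / (6 * sigma)
= (108.8 - 81.3) / (6 * 1.35)
= 27.5000 / 8.1000
= 3.3951

3.3951


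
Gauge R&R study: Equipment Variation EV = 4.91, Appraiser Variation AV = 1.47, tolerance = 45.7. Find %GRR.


GRR = sqrt(EV^2 + AV^2) = sqrt(4.91^2 + 1.47^2) = 5.1253293
%GRR = GRR / tol * 100 = 5.1253293 / 45.7 * 100
%GRR = 11.2152

11.2152


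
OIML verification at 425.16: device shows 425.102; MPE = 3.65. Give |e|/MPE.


e = indication - reference = 425.102 - 425.16 = -0.0580
|e| = 0.0580
ratio = |e| / MPE = 0.0580 / 3.65
ratio = 0.0159

0.0159


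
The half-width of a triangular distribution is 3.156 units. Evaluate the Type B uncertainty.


u_B = half_width / sqrt(6)
u_B = 3.156 / 2.4494897
u_B = 1.2884

1.2884


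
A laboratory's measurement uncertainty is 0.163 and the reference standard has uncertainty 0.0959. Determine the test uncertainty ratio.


TUR = u_lab / u_ref
= 0.163 / 0.0959
= 1.6997

1.6997


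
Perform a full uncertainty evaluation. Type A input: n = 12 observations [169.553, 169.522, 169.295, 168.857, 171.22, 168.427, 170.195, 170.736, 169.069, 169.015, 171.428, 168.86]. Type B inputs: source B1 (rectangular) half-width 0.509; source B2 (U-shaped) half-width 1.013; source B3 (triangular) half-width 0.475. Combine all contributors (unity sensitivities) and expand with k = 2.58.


mean = (169.553 + 169.522 + 169.295 + 168.857 + 171.22 + 168.427 + 170.195 + 170.736 + 169.069 + 169.015 + 171.428 + 168.86) / 12 = 169.6814167
s = sqrt(sum((x - mean)^2)/(n-1)) = 0.98774504
u_A = s / sqrt(n) = 0.98774504 / sqrt(12) = 0.28513743
u_B1 = 0.509 / sqrt(3) = 0.29387129
u_B2 = 1.013 / sqrt(2) = 0.71629917
u_B3 = 0.475 / sqrt(6) = 0.19391794
uc = sqrt(0.28513743^2 + 0.29387129^2 + 0.71629917^2 + 0.19391794^2) = 0.8475567
U = k * uc = 2.58 * 0.8475567
U = 2.1867

2.1867


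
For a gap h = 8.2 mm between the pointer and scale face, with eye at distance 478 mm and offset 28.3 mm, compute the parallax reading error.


error = h * offset / d
= 8.2 * 28.3 / 478
= 0.4855

0.4855


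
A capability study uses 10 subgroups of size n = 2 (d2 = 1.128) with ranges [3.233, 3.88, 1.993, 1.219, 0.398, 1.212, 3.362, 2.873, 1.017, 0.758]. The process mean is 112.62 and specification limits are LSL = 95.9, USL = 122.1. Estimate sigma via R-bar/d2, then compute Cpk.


R_bar = (3.233 + 3.88 + 1.993 + 1.219 + 0.398 + 1.212 + 3.362 + 2.873 + 1.017 + 0.758) / 10 = 1.9945
sigma = R_bar / d2 = 1.9945 / 1.128 = 1.7681738
Cp = (USL - LSL)/(6*sigma) = (122.1 - 95.9)/(6*1.7681738) = 2.4696
Cpu = (122.1 - 112.62)/(3*1.7681738) = 1.7872
Cpl = (112.62 - 95.9)/(3*1.7681738) = 3.1520
Cpk = min(Cpu, Cpl) = 1.7872

1.7872


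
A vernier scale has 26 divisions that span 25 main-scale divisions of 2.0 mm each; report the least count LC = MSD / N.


LC = MSD / n_div
= 2.0 / 26
= 0.0769

0.0769


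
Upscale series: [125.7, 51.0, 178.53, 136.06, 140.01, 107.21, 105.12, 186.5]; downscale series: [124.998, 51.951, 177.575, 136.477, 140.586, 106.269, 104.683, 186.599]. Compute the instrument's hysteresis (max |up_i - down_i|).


|125.7 - 124.998| = 0.7020
|51.0 - 51.951| = 0.9510
|178.53 - 177.575| = 0.9550
|136.06 - 136.477| = 0.4170
|140.01 - 140.586| = 0.5760
|107.21 - 106.269| = 0.9410
|105.12 - 104.683| = 0.4370
|186.5 - 186.599| = 0.0990
hysteresis = max(diffs) = 0.9550

0.9550


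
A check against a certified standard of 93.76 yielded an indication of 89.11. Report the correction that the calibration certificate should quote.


Correction = standard - reading
= 93.76 - 89.11
= 4.6500

4.6500


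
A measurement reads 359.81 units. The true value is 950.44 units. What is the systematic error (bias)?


Systematic error = measured - true
= 359.81 - 950.44
= -590.6300

-590.6300


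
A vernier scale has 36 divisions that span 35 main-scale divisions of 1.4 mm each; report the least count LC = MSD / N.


LC = MSD / n_div
= 1.4 / 36
= 0.0389

0.0389


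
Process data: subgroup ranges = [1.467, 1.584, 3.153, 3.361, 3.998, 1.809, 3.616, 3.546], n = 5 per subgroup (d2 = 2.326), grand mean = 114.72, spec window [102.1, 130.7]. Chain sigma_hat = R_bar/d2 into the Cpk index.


R_bar = (1.467 + 1.584 + 3.153 + 3.361 + 3.998 + 1.809 + 3.616 + 3.546) / 8 = 2.81675
sigma = R_bar / d2 = 2.81675 / 2.326 = 1.2109845
Cp = (USL - LSL)/(6*sigma) = (130.7 - 102.1)/(6*1.2109845) = 3.9362
Cpu = (130.7 - 114.72)/(3*1.2109845) = 4.3986
Cpl = (114.72 - 102.1)/(3*1.2109845) = 3.4738
Cpk = min(Cpu, Cpl) = 3.4738

3.4738


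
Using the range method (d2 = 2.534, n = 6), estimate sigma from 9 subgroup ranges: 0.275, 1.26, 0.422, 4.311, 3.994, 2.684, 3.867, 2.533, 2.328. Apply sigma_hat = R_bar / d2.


R_bar = (0.275 + 1.26 + 0.422 + 4.311 + 3.994 + 2.684 + 3.867 + 2.533 + 2.328) / 9
R_bar = 21.674 / 9 = 2.4082222
sigma_hat = R_bar / d2 = 2.4082222 / 2.534 = 0.9504

0.9504


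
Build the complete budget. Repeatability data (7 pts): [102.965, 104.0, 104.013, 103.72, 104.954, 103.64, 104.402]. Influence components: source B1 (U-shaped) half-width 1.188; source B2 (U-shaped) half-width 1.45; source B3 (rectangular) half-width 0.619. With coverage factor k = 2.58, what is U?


mean = (102.965 + 104.0 + 104.013 + 103.72 + 104.954 + 103.64 + 104.402) / 7 = 103.9562857
s = sqrt(sum((x - mean)^2)/(n-1)) = 0.62419781
u_A = s / sqrt(n) = 0.62419781 / sqrt(7) = 0.2359246
u_B1 = 1.188 / sqrt(2) = 0.84004286
u_B2 = 1.45 / sqrt(2) = 1.0253048
u_B3 = 0.619 / sqrt(3) = 0.35737982
uc = sqrt(0.2359246^2 + 0.84004286^2 + 1.0253048^2 + 0.35737982^2) = 1.3929475
U = k * uc = 2.58 * 1.3929475
U = 3.5938

3.5938


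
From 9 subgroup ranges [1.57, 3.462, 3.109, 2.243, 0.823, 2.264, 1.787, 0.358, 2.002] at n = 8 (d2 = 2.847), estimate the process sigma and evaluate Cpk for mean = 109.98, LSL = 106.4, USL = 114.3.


R_bar = (1.57 + 3.462 + 3.109 + 2.243 + 0.823 + 2.264 + 1.787 + 0.358 + 2.002) / 9 = 1.9575556
sigma = R_bar / d2 = 1.9575556 / 2.847 = 0.68758539
Cp = (USL - LSL)/(6*sigma) = (114.3 - 106.4)/(6*0.68758539) = 1.9149
Cpu = (114.3 - 109.98)/(3*0.68758539) = 2.0943
Cpl = (109.98 - 106.4)/(3*0.68758539) = 1.7355
Cpk = min(Cpu, Cpl) = 1.7355

1.7355


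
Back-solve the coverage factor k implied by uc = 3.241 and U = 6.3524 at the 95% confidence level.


k = U / uc
k = 6.3524 / 3.241
k = 1.96

1.96


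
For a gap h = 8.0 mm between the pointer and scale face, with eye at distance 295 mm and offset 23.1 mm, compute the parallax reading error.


error = h * offset / d
= 8.0 * 23.1 / 295
= 0.6264

0.6264


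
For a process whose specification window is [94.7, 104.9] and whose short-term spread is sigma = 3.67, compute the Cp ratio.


Cp = (USL - LSL) / (6 * sigma)
= (104.9 - 94.7) / (6 * 3.67)
= 10.2000 / 22.0200
= 0.4632

0.4632


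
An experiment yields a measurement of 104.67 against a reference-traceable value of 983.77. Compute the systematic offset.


Systematic error = measured - true
= 104.67 - 983.77
= -879.1000

-879.1000


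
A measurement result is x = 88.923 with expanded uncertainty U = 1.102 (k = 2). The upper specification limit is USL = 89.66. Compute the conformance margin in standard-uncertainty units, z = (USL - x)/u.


u = U / k = 1.102 / 2 = 0.551
margin = |USL - x| = |89.66 - 88.923| = 0.737
z = margin / u = 0.737 / 0.551
z = 1.3376

1.3376


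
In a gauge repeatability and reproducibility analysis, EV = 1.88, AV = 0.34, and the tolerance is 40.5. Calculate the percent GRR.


GRR = sqrt(EV^2 + AV^2) = sqrt(1.88^2 + 0.34^2) = 1.9104973
%GRR = GRR / tol * 100 = 1.9104973 / 40.5 * 100
%GRR = 4.7173

4.7173


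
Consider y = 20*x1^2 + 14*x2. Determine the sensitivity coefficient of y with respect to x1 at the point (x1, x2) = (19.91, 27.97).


y = 20*x1^2 + 14*x2
dy/dx1 = 2*20*x1
Evaluate at x1 = 19.91: c1 = 40 * 19.91
c1 = 796.4000

796.4000


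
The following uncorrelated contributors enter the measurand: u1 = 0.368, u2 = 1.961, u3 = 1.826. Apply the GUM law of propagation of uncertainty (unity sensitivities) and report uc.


uc = sqrt(0.368^2 + 1.961^2 + 1.826^2)
uc = sqrt(7.315221)
uc = 2.7047

2.7047


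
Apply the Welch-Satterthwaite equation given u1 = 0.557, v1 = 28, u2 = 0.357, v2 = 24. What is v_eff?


uc = sqrt(u1^2 + u2^2) = sqrt(0.557^2 + 0.357^2) = 0.66158748
v_eff = uc^4 / (u1^4/v1 + u2^4/v2)
= 0.66158748^4 / (0.557^4/28 + 0.357^4/24)
= 0.19157953 / 0.0041144606
v_eff = 46.5625

46.5625


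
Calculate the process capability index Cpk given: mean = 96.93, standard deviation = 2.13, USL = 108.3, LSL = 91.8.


Cpu = (USL - mean) / (3*sigma) = (108.3 - 96.93) / (3*2.13) = 1.7793
Cpl = (mean - LSL) / (3*sigma) = (96.93 - 91.8) / (3*2.13) = 0.8028
Cpk = min(Cpu, Cpl) = 0.8028

0.8028


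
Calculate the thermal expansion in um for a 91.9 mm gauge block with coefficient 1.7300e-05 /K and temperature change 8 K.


dL = L * alpha * dT
= 91.9 * 1.7300e-05 * 8
= 0.0127190 mm
dL_um = 0.0127190 * 1000 = 12.7190 um

12.7190


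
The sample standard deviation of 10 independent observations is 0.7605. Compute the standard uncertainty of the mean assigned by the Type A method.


u_A = s / sqrt(n)
u_A = 0.7605 / sqrt(10)
u_A = 0.7605 / 3.1622777
u_A = 0.2405

0.2405


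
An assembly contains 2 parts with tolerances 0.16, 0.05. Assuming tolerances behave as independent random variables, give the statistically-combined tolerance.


RSS = sqrt(0.16^2 + 0.05^2)
= sqrt(0.0281)
= 0.1676

0.1676


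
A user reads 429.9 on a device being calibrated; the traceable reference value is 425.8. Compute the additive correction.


Correction = standard - reading
= 425.8 - 429.9
= -4.1000

-4.1000


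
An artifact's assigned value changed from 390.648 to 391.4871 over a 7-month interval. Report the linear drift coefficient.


rate = (v2 - v1) / months
= (391.4871 - 390.648) / 7
= 0.8391 / 7
= 0.1199

0.1199


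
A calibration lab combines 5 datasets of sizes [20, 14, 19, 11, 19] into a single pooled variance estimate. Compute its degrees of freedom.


nu = sum_i (n_i - 1)
nu = ((20 - 1) + (14 - 1) + (19 - 1) + (11 - 1) + (19 - 1))
nu = 19 + 13 + 18 + 10 + 18
nu = 78

78


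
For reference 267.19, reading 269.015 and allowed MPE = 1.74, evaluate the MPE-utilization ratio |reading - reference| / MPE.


e = indication - reference = 269.015 - 267.19 = 1.8250
|e| = 1.8250
ratio = |e| / MPE = 1.8250 / 1.74
ratio = 1.0489

1.0489


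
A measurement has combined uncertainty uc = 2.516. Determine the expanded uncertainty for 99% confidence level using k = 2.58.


U = k * uc
U = 2.58 * 2.516
U = 6.4913

6.4913


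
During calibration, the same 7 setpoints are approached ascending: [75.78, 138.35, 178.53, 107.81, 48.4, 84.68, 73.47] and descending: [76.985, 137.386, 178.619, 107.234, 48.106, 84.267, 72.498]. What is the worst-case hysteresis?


|75.78 - 76.985| = 1.2050
|138.35 - 137.386| = 0.9640
|178.53 - 178.619| = 0.0890
|107.81 - 107.234| = 0.5760
|48.4 - 48.106| = 0.2940
|84.68 - 84.267| = 0.4130
|73.47 - 72.498| = 0.9720
hysteresis = max(diffs) = 1.2050

1.2050


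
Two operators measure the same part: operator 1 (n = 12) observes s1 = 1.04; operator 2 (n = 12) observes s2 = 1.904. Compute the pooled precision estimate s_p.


s_p = sqrt(((n1-1)*s1^2 + (n2-1)*s2^2) / (n1+n2-2))
numerator = (12-1)*1.04^2 + (12-1)*1.904^2 = 11.8976 + 39.877376 = 51.774976
denominator = 12 + 12 - 2 = 22
s_p^2 = 51.774976 / 22 = 2.353408
s_p = sqrt(2.353408) = 1.5341

1.5341


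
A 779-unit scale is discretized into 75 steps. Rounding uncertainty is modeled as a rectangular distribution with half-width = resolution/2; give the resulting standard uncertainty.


resolution = range / divisions
resolution = 779 / 75 = 10.386667
u_res = resolution / (2*sqrt(3))
u_res = 10.386667 / 3.4641016
u_res = 2.9984

2.9984


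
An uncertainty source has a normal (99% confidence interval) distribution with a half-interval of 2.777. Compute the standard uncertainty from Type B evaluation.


u_B = half_width / 2.576
u_B = 2.777 / 2.576
u_B = 1.0780

1.0780
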